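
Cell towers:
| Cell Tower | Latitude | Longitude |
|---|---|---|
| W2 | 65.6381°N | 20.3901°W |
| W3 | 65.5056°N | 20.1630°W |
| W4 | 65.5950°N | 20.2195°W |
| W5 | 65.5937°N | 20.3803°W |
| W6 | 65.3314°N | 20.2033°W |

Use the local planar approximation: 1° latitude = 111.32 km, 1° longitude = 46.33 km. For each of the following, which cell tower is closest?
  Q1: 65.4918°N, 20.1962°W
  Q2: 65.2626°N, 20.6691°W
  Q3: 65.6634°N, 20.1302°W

Q1 at 65.4918°N, 20.1962°W:
  W2: √((0.1463·111.32)² + (-0.1939·46.33)²) = √(265.237574 + 80.701242) = 18.5994 km
  W3: √((0.0138·111.32)² + (0.0332·46.33)²) = √(2.359960 + 2.365924) = 2.1739 km
  W4: √((0.1032·111.32)² + (-0.0233·46.33)²) = √(131.979291 + 1.165297) = 11.5388 km
  W5: √((0.1019·111.32)² + (-0.1841·46.33)²) = √(128.675174 + 72.749863) = 14.1924 km
  W6: √((-0.1604·111.32)² + (-0.0071·46.33)²) = √(318.827022 + 0.108203) = 17.8588 km
  → nearest: W3 (2.1739 km)
Q2 at 65.2626°N, 20.6691°W:
  W2: √((0.3755·111.32)² + (0.2790·46.33)²) = √(1747.295176 + 167.083286) = 43.7536 km
  W3: √((0.2430·111.32)² + (0.5061·46.33)²) = √(731.743617 + 549.790555) = 35.7985 km
  W4: √((0.3324·111.32)² + (0.4496·46.33)²) = √(1369.204840 + 433.887567) = 42.4628 km
  W5: √((0.3311·111.32)² + (0.2888·46.33)²) = √(1358.515997 + 179.027183) = 39.2115 km
  W6: √((0.0688·111.32)² + (0.4658·46.33)²) = √(58.657463 + 465.718585) = 22.8993 km
  → nearest: W6 (22.8993 km)
Q3 at 65.6634°N, 20.1302°W:
  W2: √((-0.0253·111.32)² + (-0.2599·46.33)²) = √(7.932086 + 144.989703) = 12.3662 km
  W3: √((-0.1578·111.32)² + (-0.0328·46.33)²) = √(308.574755 + 2.309257) = 17.6319 km
  W4: √((-0.0684·111.32)² + (-0.0893·46.33)²) = √(57.977382 + 17.116995) = 8.6657 km
  W5: √((-0.0697·111.32)² + (-0.2501·46.33)²) = √(60.202143 + 134.261651) = 13.9450 km
  W6: √((-0.3320·111.32)² + (-0.0731·46.33)²) = √(1365.911504 + 11.469893) = 37.1131 km
  → nearest: W4 (8.6657 km)

Q1→W3; Q2→W6; Q3→W4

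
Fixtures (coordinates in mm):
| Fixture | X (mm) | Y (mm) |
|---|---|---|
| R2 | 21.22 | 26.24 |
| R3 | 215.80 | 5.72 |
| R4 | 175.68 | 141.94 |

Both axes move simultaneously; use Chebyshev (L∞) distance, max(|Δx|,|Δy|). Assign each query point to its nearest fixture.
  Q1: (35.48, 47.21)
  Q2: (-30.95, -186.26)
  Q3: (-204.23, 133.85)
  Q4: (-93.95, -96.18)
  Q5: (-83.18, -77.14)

Q1→R2; Q2→R2; Q3→R2; Q4→R2; Q5→R2

Q1 at (35.48, 47.21):
  R2: 20.97 mm
  R3: 180.32 mm
  R4: 140.20 mm
  → nearest: R2 (20.97 mm)
Q2 at (-30.95, -186.26):
  R2: 212.50 mm
  R3: 246.75 mm
  R4: 328.20 mm
  → nearest: R2 (212.50 mm)
Q3 at (-204.23, 133.85):
  R2: 225.45 mm
  R3: 420.03 mm
  R4: 379.91 mm
  → nearest: R2 (225.45 mm)
Q4 at (-93.95, -96.18):
  R2: 122.42 mm
  R3: 309.75 mm
  R4: 269.63 mm
  → nearest: R2 (122.42 mm)
Q5 at (-83.18, -77.14):
  R2: 104.40 mm
  R3: 298.98 mm
  R4: 258.86 mm
  → nearest: R2 (104.40 mm)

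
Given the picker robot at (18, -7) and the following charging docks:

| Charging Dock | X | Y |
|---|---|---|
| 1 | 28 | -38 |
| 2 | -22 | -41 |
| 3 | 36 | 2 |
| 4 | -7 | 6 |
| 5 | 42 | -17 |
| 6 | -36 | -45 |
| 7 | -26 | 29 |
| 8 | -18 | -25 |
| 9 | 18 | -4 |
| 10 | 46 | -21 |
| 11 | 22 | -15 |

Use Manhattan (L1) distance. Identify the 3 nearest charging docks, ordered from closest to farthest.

9, 11, 3

Distances from (18, -7):
1: |10| + |-31| = 10 + 31 = 41
2: |-40| + |-34| = 40 + 34 = 74
3: |18| + |9| = 18 + 9 = 27
4: |-25| + |13| = 25 + 13 = 38
5: |24| + |-10| = 24 + 10 = 34
6: |-54| + |-38| = 54 + 38 = 92
7: |-44| + |36| = 44 + 36 = 80
8: |-36| + |-18| = 36 + 18 = 54
9: |0| + |3| = 0 + 3 = 3
10: |28| + |-14| = 28 + 14 = 42
11: |4| + |-8| = 4 + 8 = 12
Sorted: 9 (3) < 11 (12) < 3 (27) < 5 (34) < 4 (38) < …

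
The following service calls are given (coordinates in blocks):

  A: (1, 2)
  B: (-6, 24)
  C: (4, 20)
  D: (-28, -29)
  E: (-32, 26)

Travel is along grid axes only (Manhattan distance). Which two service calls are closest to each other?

B and C

Pairwise distances:
B–C: 14 blocks
A–C: 21 blocks
B–E: 28 blocks
A–B: 29 blocks
C–E: 42 blocks
A–E: 57 blocks
D–E: 59 blocks
A–D: 60 blocks
B–D: 75 blocks
C–D: 81 blocks
Closest pair: B–C at 14 blocks.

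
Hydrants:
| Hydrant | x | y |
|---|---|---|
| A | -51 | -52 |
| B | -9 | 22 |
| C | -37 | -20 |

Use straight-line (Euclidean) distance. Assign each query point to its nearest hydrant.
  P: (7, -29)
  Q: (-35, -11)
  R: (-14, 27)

P→C; Q→C; R→B

P at (7, -29):
  A: 62.4
  B: 53.5
  C: 44.9
  → nearest: C (44.9)
Q at (-35, -11):
  A: 44.0
  B: 42.0
  C: 9.2
  → nearest: C (9.2)
R at (-14, 27):
  A: 87.2
  B: 7.1
  C: 52.3
  → nearest: B (7.1)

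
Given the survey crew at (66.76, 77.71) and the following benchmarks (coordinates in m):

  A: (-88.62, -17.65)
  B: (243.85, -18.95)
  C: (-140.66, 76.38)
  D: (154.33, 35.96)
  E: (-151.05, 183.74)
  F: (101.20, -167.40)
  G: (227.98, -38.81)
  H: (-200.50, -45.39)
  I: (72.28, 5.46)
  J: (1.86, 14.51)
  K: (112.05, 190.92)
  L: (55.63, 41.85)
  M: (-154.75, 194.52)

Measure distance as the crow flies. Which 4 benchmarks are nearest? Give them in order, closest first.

L, I, J, D

Distances from (66.76, 77.71):
A: √((-155.38)² + (-95.36)²) = √(24142.9444 + 9093.5296) = 182.31 m
B: √((177.09)² + (-96.66)²) = √(31360.8681 + 9343.1556) = 201.75 m
C: √((-207.42)² + (-1.33)²) = √(43023.0564 + 1.7689) = 207.42 m
D: √((87.57)² + (-41.75)²) = √(7668.5049 + 1743.0625) = 97.01 m
E: √((-217.81)² + (106.03)²) = √(47441.1961 + 11242.3609) = 242.25 m
F: √((34.44)² + (-245.11)²) = √(1186.1136 + 60078.9121) = 247.52 m
G: √((161.22)² + (-116.52)²) = √(25991.8884 + 13576.9104) = 198.92 m
H: √((-267.26)² + (-123.10)²) = √(71427.9076 + 15153.6100) = 294.25 m
I: √((5.52)² + (-72.25)²) = √(30.4704 + 5220.0625) = 72.46 m
J: √((-64.90)² + (-63.20)²) = √(4212.0100 + 3994.2400) = 90.59 m
K: √((45.29)² + (113.21)²) = √(2051.1841 + 12816.5041) = 121.93 m
L: √((-11.13)² + (-35.86)²) = √(123.8769 + 1285.9396) = 37.55 m
M: √((-221.51)² + (116.81)²) = √(49066.6801 + 13644.5761) = 250.42 m
Sorted: L (37.55 m) < I (72.46 m) < J (90.59 m) < D (97.01 m) < K (121.93 m) < A (182.31 m) < …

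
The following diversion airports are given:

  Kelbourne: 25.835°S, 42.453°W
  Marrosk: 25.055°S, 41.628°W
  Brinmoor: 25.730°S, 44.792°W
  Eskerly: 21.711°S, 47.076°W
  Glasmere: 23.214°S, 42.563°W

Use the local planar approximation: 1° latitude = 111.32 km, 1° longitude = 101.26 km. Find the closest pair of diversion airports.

Pairwise distances:
Kelbourne–Marrosk: 120.492 km
Marrosk–Glasmere: 225.753 km
Kelbourne–Brinmoor: 237.135 km
Kelbourne–Glasmere: 291.982 km
Marrosk–Brinmoor: 329.080 km
Brinmoor–Glasmere: 359.708 km
Eskerly–Glasmere: 486.652 km
Brinmoor–Eskerly: 503.639 km
Kelbourne–Eskerly: 655.667 km
Marrosk–Eskerly: 665.512 km
Closest pair: Kelbourne–Marrosk at 120.492 km.

Kelbourne and Marrosk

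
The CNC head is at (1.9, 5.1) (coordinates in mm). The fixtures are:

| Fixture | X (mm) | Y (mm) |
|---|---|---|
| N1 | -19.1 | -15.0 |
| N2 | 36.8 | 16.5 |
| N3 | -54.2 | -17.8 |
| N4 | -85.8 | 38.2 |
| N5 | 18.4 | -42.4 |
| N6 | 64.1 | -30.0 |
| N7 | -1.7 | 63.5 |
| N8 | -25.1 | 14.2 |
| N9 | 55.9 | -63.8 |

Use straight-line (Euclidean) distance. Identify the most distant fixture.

Distances from (1.9, 5.1):
N1: √((-21.0)² + (-20.1)²) = √(441.000 + 404.010) = 29.1 mm
N2: √((34.9)² + (11.4)²) = √(1218.010 + 129.960) = 36.7 mm
N3: √((-56.1)² + (-22.9)²) = √(3147.210 + 524.410) = 60.6 mm
N4: √((-87.7)² + (33.1)²) = √(7691.290 + 1095.610) = 93.7 mm
N5: √((16.5)² + (-47.5)²) = √(272.250 + 2256.250) = 50.3 mm
N6: √((62.2)² + (-35.1)²) = √(3868.840 + 1232.010) = 71.4 mm
N7: √((-3.6)² + (58.4)²) = √(12.960 + 3410.560) = 58.5 mm
N8: √((-27.0)² + (9.1)²) = √(729.000 + 82.810) = 28.5 mm
N9: √((54.0)² + (-68.9)²) = √(2916.000 + 4747.210) = 87.5 mm
Maximum: N4 at 93.7 mm.

N4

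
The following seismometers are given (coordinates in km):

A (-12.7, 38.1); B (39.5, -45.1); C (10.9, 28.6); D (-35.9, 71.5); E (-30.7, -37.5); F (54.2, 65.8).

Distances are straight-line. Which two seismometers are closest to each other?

Pairwise distances:
A–B: 98.2 km
A–C: 25.4 km
A–D: 40.7 km
A–E: 77.7 km
A–F: 72.4 km
B–C: 79.1 km
B–D: 138.9 km
B–E: 70.6 km
B–F: 111.9 km
C–D: 63.5 km
C–E: 78.1 km
C–F: 57.1 km
D–E: 109.1 km
D–F: 90.3 km
E–F: 133.7 km
Closest pair: A–C at 25.4 km.

A and C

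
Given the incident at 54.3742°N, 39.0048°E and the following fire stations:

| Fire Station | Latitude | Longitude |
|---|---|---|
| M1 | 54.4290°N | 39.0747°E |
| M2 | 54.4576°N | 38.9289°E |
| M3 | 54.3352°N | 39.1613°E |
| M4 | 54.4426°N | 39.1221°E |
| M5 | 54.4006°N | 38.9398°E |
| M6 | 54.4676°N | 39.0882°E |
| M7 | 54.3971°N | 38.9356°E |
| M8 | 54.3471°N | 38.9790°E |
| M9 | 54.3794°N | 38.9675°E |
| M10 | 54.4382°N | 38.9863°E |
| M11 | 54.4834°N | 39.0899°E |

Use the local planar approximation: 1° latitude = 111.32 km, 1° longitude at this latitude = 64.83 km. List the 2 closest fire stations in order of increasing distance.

M9, M8

Distances from 54.3742°N, 39.0048°E:
M1: √((0.0548·111.32)² + (0.0699·64.83)²) = √(37.214099 + 20.535553) = 7.5993 km
M2: √((0.0834·111.32)² + (-0.0759·64.83)²) = √(86.194290 + 24.212275) = 10.5075 km
M3: √((-0.0390·111.32)² + (0.1565·64.83)²) = √(18.848449 + 102.939185) = 11.0357 km
M4: √((0.0684·111.32)² + (0.1173·64.83)²) = √(57.977382 + 57.829318) = 10.7614 km
M5: √((0.0264·111.32)² + (-0.0650·64.83)²) = √(8.636828 + 17.757375) = 5.1375 km
M6: √((0.0934·111.32)² + (0.0834·64.83)²) = √(108.103598 + 29.233724) = 11.7191 km
M7: √((0.0229·111.32)² + (-0.0692·64.83)²) = √(6.498563 + 20.126313) = 5.1599 km
M8: √((-0.0271·111.32)² + (-0.0258·64.83)²) = √(9.100913 + 2.797638) = 3.4494 km
M9: √((0.0052·111.32)² + (-0.0373·64.83)²) = √(0.335084 + 5.847493) = 2.4865 km
M10: √((0.0640·111.32)² + (-0.0185·64.83)²) = √(50.758215 + 1.438452) = 7.2247 km
M11: √((0.1092·111.32)² + (0.0851·64.83)²) = √(147.771837 + 30.437653) = 13.3495 km
Sorted: M9 (2.4865 km) < M8 (3.4494 km) < M5 (5.1375 km) < M7 (5.1599 km) < …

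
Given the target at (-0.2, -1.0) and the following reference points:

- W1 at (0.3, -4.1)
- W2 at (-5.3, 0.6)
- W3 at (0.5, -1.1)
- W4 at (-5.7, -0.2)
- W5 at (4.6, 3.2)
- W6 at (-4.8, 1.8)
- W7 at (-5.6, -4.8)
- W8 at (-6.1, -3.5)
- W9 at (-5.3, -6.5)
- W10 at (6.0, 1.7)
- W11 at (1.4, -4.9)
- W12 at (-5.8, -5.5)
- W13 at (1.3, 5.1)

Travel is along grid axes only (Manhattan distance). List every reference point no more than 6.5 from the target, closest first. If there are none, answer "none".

W3, W1, W11, W4

Distances from (-0.2, -1.0):
W1: 3.6
W2: 6.7
W3: 0.8
W4: 6.3
W5: 9.0
W6: 7.4
W7: 9.2
W8: 8.4
W9: 10.6
W10: 8.9
W11: 5.5
W12: 10.1
W13: 7.6
Threshold 6.5: W3 (0.8), W1 (3.6), W11 (5.5), W4 (6.3) are within range.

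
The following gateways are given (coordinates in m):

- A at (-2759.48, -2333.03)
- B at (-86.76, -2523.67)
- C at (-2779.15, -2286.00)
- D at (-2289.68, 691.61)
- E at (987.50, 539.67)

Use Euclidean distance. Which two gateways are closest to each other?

A and C

Pairwise distances:
A–C: 50.98 m
A–B: 2679.51 m
B–C: 2702.86 m
C–D: 3017.57 m
A–D: 3060.91 m
B–E: 3246.24 m
D–E: 3280.70 m
B–D: 3897.55 m
C–E: 4708.72 m
A–E: 4721.47 m
Closest pair: A–C at 50.98 m.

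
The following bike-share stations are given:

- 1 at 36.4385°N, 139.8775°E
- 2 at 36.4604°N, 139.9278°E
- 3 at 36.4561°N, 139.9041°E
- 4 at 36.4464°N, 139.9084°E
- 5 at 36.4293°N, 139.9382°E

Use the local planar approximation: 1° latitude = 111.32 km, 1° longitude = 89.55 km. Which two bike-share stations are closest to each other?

3 and 4

Pairwise distances:
3–4: √((-0.0097·111.32)² + (0.0043·89.55)²) = √(1.165977 + 0.148275) = 1.1464 km
2–3: √((-0.0043·111.32)² + (-0.0237·89.55)²) = √(0.229131 + 4.504306) = 2.1756 km
2–4: √((-0.0140·111.32)² + (-0.0194·89.55)²) = √(2.428860 + 3.018107) = 2.3339 km
1–4: √((0.0079·111.32)² + (0.0309·89.55)²) = √(0.773394 + 7.656815) = 2.9035 km
1–3: √((0.0176·111.32)² + (0.0266·89.55)²) = √(3.838590 + 5.674067) = 3.0843 km
4–5: √((-0.0171·111.32)² + (0.0298·89.55)²) = √(3.623586 + 7.121373) = 3.2780 km
2–5: √((-0.0311·111.32)² + (0.0104·89.55)²) = √(11.985804 + 0.867357) = 3.5851 km
3–5: √((-0.0268·111.32)² + (0.0341·89.55)²) = √(8.900532 + 9.324809) = 4.2691 km
1–2: √((0.0219·111.32)² + (0.0503·89.55)²) = √(5.943395 + 20.289304) = 5.1218 km
1–5: √((-0.0092·111.32)² + (0.0607·89.55)²) = √(1.048871 + 29.546671) = 5.5313 km
Closest pair: 3–4 at 1.1464 km.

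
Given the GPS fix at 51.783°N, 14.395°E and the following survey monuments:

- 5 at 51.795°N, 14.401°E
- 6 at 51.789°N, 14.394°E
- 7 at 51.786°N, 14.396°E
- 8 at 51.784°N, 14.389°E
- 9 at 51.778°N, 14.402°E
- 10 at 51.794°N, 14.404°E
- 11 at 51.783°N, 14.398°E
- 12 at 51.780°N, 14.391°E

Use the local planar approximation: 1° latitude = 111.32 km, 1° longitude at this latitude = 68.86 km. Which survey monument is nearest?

Distances from 51.783°N, 14.395°E:
5: 1.398 km
6: 0.671 km
7: 0.341 km
8: 0.428 km
9: 0.736 km
10: 1.372 km
11: 0.207 km
12: 0.433 km
Minimum: 11 at 0.207 km.

11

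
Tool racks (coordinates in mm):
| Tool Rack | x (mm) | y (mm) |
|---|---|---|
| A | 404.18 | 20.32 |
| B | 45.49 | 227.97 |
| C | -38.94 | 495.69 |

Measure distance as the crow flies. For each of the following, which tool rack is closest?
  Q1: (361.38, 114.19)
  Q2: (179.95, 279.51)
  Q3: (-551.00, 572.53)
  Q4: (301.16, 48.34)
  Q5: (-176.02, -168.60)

Q1 at (361.38, 114.19):
  A: 103.17 mm
  B: 335.76 mm
  C: 552.99 mm
  → nearest: A (103.17 mm)
Q2 at (179.95, 279.51):
  A: 342.72 mm
  B: 144.00 mm
  C: 307.65 mm
  → nearest: B (144.00 mm)
Q3 at (-551.00, 572.53):
  A: 1103.32 mm
  B: 688.86 mm
  C: 517.79 mm
  → nearest: C (517.79 mm)
Q4 at (301.16, 48.34):
  A: 106.76 mm
  B: 312.46 mm
  C: 561.95 mm
  → nearest: A (106.76 mm)
Q5 at (-176.02, -168.60):
  A: 610.18 mm
  B: 454.24 mm
  C: 678.29 mm
  → nearest: B (454.24 mm)

Q1→A; Q2→B; Q3→C; Q4→A; Q5→B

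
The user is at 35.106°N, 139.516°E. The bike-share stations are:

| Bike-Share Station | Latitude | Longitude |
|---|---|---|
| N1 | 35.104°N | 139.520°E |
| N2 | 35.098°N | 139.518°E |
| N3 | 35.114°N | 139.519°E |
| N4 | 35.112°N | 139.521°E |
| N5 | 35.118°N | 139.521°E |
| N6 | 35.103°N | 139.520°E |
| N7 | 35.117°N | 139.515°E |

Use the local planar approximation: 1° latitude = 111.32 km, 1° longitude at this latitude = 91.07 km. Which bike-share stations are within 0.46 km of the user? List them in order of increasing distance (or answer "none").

N1

Distances from 35.106°N, 139.516°E:
N1: √((-0.002·111.32)² + (0.004·91.07)²) = √(0.04957 + 0.13270) = 0.427 km
N2: √((-0.008·111.32)² + (0.002·91.07)²) = √(0.79310 + 0.03317) = 0.909 km
N3: √((0.008·111.32)² + (0.003·91.07)²) = √(0.79310 + 0.07464) = 0.932 km
N4: √((0.006·111.32)² + (0.005·91.07)²) = √(0.44612 + 0.20734) = 0.808 km
N5: √((0.012·111.32)² + (0.005·91.07)²) = √(1.78447 + 0.20734) = 1.411 km
N6: √((-0.003·111.32)² + (0.004·91.07)²) = √(0.11153 + 0.13270) = 0.494 km
N7: √((0.011·111.32)² + (-0.001·91.07)²) = √(1.49945 + 0.00829) = 1.228 km
Threshold 0.46 km: N1 (0.427 km) is within range.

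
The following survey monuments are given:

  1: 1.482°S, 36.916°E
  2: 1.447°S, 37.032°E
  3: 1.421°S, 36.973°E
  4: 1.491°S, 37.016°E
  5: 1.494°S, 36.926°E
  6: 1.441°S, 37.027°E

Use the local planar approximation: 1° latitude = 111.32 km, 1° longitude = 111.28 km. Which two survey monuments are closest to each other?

Pairwise distances:
1–2: √((0.035·111.32)² + (0.116·111.28)²) = √(15.18037 + 166.62886) = 13.484 km
1–3: √((0.061·111.32)² + (0.057·111.28)²) = √(46.11116 + 40.23314) = 9.292 km
1–4: √((-0.009·111.32)² + (0.100·111.28)²) = √(1.00376 + 123.83238) = 11.173 km
1–5: √((-0.012·111.32)² + (0.010·111.28)²) = √(1.78447 + 1.23832) = 1.739 km
1–6: √((0.041·111.32)² + (0.111·111.28)²) = √(20.83119 + 152.57388) = 13.168 km
2–3: √((0.026·111.32)² + (-0.059·111.28)²) = √(8.37709 + 43.10605) = 7.175 km
2–4: √((-0.044·111.32)² + (-0.016·111.28)²) = √(23.99119 + 3.17011) = 5.212 km
2–5: √((-0.047·111.32)² + (-0.106·111.28)²) = √(27.37424 + 139.13807) = 12.904 km
2–6: √((0.006·111.32)² + (-0.005·111.28)²) = √(0.44612 + 0.30958) = 0.869 km
3–4: √((-0.070·111.32)² + (0.043·111.28)²) = √(60.72150 + 22.89661) = 9.144 km
3–5: √((-0.073·111.32)² + (-0.047·111.28)²) = √(66.03773 + 27.35457) = 9.664 km
3–6: √((-0.020·111.32)² + (0.054·111.28)²) = √(4.95686 + 36.10952) = 6.408 km
4–5: √((-0.003·111.32)² + (-0.090·111.28)²) = √(0.11153 + 100.30423) = 10.021 km
4–6: √((0.050·111.32)² + (0.011·111.28)²) = √(30.98036 + 1.49837) = 5.699 km
5–6: √((0.053·111.32)² + (0.101·111.28)²) = √(34.80953 + 126.32141) = 12.694 km
Closest pair: 2–6 at 0.869 km.

2 and 6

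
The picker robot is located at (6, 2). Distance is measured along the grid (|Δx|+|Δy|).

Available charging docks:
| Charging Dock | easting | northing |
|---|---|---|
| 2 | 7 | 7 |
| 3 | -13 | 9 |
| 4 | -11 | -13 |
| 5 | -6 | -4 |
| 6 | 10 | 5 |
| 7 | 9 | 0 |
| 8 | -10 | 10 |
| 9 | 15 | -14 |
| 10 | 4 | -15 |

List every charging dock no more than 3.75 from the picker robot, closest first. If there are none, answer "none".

Distances from (6, 2):
2: |1| + |5| = 1 + 5 = 6
3: |-19| + |7| = 19 + 7 = 26
4: |-17| + |-15| = 17 + 15 = 32
5: |-12| + |-6| = 12 + 6 = 18
6: |4| + |3| = 4 + 3 = 7
7: |3| + |-2| = 3 + 2 = 5
8: |-16| + |8| = 16 + 8 = 24
9: |9| + |-16| = 9 + 16 = 25
10: |-2| + |-17| = 2 + 17 = 19
Threshold 3.75: none within range.

none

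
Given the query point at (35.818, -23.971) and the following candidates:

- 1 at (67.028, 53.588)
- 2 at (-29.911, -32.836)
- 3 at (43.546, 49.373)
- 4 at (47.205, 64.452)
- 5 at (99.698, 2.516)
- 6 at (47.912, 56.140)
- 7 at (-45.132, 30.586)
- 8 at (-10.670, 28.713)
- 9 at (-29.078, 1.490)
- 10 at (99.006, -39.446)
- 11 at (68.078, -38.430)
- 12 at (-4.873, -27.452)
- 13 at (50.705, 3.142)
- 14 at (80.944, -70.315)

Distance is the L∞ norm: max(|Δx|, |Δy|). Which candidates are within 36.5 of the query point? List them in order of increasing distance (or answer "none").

Distances from (35.818, -23.971):
1: max(|31.210|, |77.559|) = 77.559
2: max(|-65.729|, |-8.865|) = 65.729
3: max(|7.728|, |73.344|) = 73.344
4: max(|11.387|, |88.423|) = 88.423
5: max(|63.880|, |26.487|) = 63.880
6: max(|12.094|, |80.111|) = 80.111
7: max(|-80.950|, |54.557|) = 80.950
8: max(|-46.488|, |52.684|) = 52.684
9: max(|-64.896|, |25.461|) = 64.896
10: max(|63.188|, |-15.475|) = 63.188
11: max(|32.260|, |-14.459|) = 32.260
12: max(|-40.691|, |-3.481|) = 40.691
13: max(|14.887|, |27.113|) = 27.113
14: max(|45.126|, |-46.344|) = 46.344
Threshold 36.5: 13 (27.113), 11 (32.260) are within range.

13, 11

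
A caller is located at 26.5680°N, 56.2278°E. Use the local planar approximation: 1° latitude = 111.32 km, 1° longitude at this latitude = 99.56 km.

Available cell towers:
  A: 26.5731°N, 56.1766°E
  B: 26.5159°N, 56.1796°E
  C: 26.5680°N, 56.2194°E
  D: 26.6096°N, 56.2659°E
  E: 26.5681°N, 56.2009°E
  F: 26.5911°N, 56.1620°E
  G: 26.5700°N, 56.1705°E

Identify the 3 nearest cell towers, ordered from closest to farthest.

C, E, A

Distances from 26.5680°N, 56.2278°E:
A: √((0.0051·111.32)² + (-0.0512·99.56)²) = √(0.322320 + 25.984221) = 5.1290 km
B: √((-0.0521·111.32)² + (-0.0482·99.56)²) = √(33.637355 + 23.028405) = 7.5277 km
C: √((0.0000·111.32)² + (-0.0084·99.56)²) = √(0.000000 + 0.699404) = 0.8363 km
D: √((0.0416·111.32)² + (0.0381·99.56)²) = √(21.445346 + 14.388639) = 5.9861 km
E: √((0.0001·111.32)² + (-0.0269·99.56)²) = √(0.000124 + 7.172562) = 2.6782 km
F: √((0.0231·111.32)² + (-0.0658·99.56)²) = √(6.612571 + 42.916230) = 7.0377 km
G: √((0.0020·111.32)² + (-0.0573·99.56)²) = √(0.049569 + 32.544606) = 5.7091 km
Sorted: C (0.8363 km) < E (2.6782 km) < A (5.1290 km) < G (5.7091 km) < D (5.9861 km) < …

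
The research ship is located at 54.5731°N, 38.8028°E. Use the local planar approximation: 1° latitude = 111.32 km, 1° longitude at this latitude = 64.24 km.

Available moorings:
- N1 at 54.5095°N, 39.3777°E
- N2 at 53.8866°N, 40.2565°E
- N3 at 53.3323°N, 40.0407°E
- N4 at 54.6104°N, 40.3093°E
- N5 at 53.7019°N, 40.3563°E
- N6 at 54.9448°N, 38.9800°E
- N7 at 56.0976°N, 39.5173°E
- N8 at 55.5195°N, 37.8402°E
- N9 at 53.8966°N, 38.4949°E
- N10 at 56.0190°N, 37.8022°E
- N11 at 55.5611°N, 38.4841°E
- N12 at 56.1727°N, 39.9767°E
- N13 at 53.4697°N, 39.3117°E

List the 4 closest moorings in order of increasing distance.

N1, N6, N9, N4

Distances from 54.5731°N, 38.8028°E:
N1: 37.6041 km
N2: 120.6693 km
N3: 159.3820 km
N4: 96.8666 km
N5: 139.1579 km
N6: 42.9149 km
N7: 175.8048 km
N8: 122.1604 km
N9: 77.8622 km
N10: 173.3178 km
N11: 111.8735 km
N12: 193.3776 km
N13: 127.1066 km
Sorted: N1 (37.6041 km) < N6 (42.9149 km) < N9 (77.8622 km) < N4 (96.8666 km) < N11 (111.8735 km) < N2 (120.6693 km) < …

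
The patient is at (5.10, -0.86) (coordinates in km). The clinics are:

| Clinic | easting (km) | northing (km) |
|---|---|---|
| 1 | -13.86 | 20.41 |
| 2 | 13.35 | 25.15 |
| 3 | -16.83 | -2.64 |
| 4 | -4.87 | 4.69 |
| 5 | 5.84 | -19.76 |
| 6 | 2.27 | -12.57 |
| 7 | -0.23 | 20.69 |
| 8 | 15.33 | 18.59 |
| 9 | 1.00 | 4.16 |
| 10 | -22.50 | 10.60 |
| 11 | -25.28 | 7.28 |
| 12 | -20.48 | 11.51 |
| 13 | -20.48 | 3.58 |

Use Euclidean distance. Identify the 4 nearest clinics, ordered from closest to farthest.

Distances from (5.10, -0.86):
1: √((-18.96)² + (21.27)²) = √(359.4816 + 452.4129) = 28.49 km
2: √((8.25)² + (26.01)²) = √(68.0625 + 676.5201) = 27.29 km
3: √((-21.93)² + (-1.78)²) = √(480.9249 + 3.1684) = 22.00 km
4: √((-9.97)² + (5.55)²) = √(99.4009 + 30.8025) = 11.41 km
5: √((0.74)² + (-18.90)²) = √(0.5476 + 357.2100) = 18.91 km
6: √((-2.83)² + (-11.71)²) = √(8.0089 + 137.1241) = 12.05 km
7: √((-5.33)² + (21.55)²) = √(28.4089 + 464.4025) = 22.20 km
8: √((10.23)² + (19.45)²) = √(104.6529 + 378.3025) = 21.98 km
9: √((-4.10)² + (5.02)²) = √(16.8100 + 25.2004) = 6.48 km
10: √((-27.60)² + (11.46)²) = √(761.7600 + 131.3316) = 29.88 km
11: √((-30.38)² + (8.14)²) = √(922.9444 + 66.2596) = 31.45 km
12: √((-25.58)² + (12.37)²) = √(654.3364 + 153.0169) = 28.41 km
13: √((-25.58)² + (4.44)²) = √(654.3364 + 19.7136) = 25.96 km
Sorted: 9 (6.48 km) < 4 (11.41 km) < 6 (12.05 km) < 5 (18.91 km) < 8 (21.98 km) < 3 (22.00 km) < …

9, 4, 6, 5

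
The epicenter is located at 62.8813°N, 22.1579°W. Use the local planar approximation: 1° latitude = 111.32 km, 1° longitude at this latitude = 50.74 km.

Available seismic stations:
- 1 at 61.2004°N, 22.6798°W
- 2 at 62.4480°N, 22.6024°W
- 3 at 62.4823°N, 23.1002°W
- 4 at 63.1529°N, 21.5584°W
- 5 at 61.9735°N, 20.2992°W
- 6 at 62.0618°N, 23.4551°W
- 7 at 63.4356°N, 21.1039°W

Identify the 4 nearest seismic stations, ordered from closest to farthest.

Distances from 62.8813°N, 22.1579°W:
1: 188.9823 km
2: 53.2474 km
3: 65.2599 km
4: 42.8884 km
5: 138.2275 km
6: 112.4926 km
7: 81.6552 km
Sorted: 4 (42.8884 km) < 2 (53.2474 km) < 3 (65.2599 km) < 7 (81.6552 km) < 6 (112.4926 km) < 5 (138.2275 km) < …

4, 2, 3, 7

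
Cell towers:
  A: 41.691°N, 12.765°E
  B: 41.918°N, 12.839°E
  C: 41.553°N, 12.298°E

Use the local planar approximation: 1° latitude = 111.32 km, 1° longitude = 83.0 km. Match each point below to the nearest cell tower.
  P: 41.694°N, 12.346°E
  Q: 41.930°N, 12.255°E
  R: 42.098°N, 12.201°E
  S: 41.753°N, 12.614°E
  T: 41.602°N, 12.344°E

P at 41.694°N, 12.346°E:
  A: 34.779 km
  B: 47.918 km
  C: 16.194 km
  → nearest: C (16.194 km)
Q at 41.930°N, 12.255°E:
  A: 49.997 km
  B: 48.490 km
  C: 42.119 km
  → nearest: C (42.119 km)
R at 42.098°N, 12.201°E:
  A: 65.147 km
  B: 56.618 km
  C: 61.201 km
  → nearest: B (56.618 km)
S at 41.753°N, 12.614°E:
  A: 14.308 km
  B: 26.194 km
  C: 34.403 km
  → nearest: A (14.308 km)
T at 41.602°N, 12.344°E:
  A: 36.320 km
  B: 54.087 km
  C: 6.658 km
  → nearest: C (6.658 km)

P→C; Q→C; R→B; S→A; T→C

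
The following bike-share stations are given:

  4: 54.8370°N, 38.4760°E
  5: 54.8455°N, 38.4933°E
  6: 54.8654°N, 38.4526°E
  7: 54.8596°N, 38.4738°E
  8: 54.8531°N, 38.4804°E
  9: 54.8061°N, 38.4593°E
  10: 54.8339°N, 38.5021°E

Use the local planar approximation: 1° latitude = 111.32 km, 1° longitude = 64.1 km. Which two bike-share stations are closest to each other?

7 and 8

Pairwise distances:
4–5: √((0.0085·111.32)² + (0.0173·64.1)²) = √(0.895332 + 1.229726) = 1.4578 km
4–6: √((0.0284·111.32)² + (-0.0234·64.1)²) = √(9.995006 + 2.249820) = 3.4993 km
4–7: √((0.0226·111.32)² + (-0.0022·64.1)²) = √(6.329411 + 0.019887) = 2.5198 km
4–8: √((0.0161·111.32)² + (0.0044·64.1)²) = √(3.212167 + 0.079547) = 1.8143 km
4–9: √((-0.0309·111.32)² + (-0.0167·64.1)²) = √(11.832141 + 1.145906) = 3.6025 km
4–10: √((-0.0031·111.32)² + (0.0261·64.1)²) = √(0.119088 + 2.798962) = 1.7082 km
5–6: √((0.0199·111.32)² + (-0.0407·64.1)²) = √(4.907412 + 6.806203) = 3.4225 km
5–7: √((0.0141·111.32)² + (-0.0195·64.1)²) = √(2.463682 + 1.562375) = 2.0065 km
5–8: √((0.0076·111.32)² + (-0.0129·64.1)²) = √(0.715770 + 0.683747) = 1.1830 km
5–9: √((-0.0394·111.32)² + (-0.0340·64.1)²) = √(19.237066 + 4.749784) = 4.8976 km
5–10: √((-0.0116·111.32)² + (0.0088·64.1)²) = √(1.667487 + 0.318186) = 1.4091 km
6–7: √((-0.0058·111.32)² + (0.0212·64.1)²) = √(0.416872 + 1.846664) = 1.5045 km
6–8: √((-0.0123·111.32)² + (0.0278·64.1)²) = √(1.874807 + 3.175453) = 2.2473 km
6–9: √((-0.0593·111.32)² + (0.0067·64.1)²) = √(43.576845 + 0.184444) = 6.6152 km
6–10: √((-0.0315·111.32)² + (0.0495·64.1)²) = √(12.296103 + 10.067612) = 4.7290 km
7–8: √((-0.0065·111.32)² + (0.0066·64.1)²) = √(0.523568 + 0.178980) = 0.8382 km
7–9: √((-0.0535·111.32)² + (-0.0145·64.1)²) = √(35.469410 + 0.863877) = 6.0277 km
7–10: √((-0.0257·111.32)² + (0.0283·64.1)²) = √(8.184886 + 3.290705) = 3.3876 km
8–9: √((-0.0470·111.32)² + (-0.0211·64.1)²) = √(27.374243 + 1.829283) = 5.4040 km
8–10: √((-0.0192·111.32)² + (0.0217·64.1)²) = √(4.568239 + 1.934798) = 2.5501 km
9–10: √((0.0278·111.32)² + (0.0428·64.1)²) = √(9.577143 + 7.526683) = 4.1357 km
Closest pair: 7–8 at 0.8382 km.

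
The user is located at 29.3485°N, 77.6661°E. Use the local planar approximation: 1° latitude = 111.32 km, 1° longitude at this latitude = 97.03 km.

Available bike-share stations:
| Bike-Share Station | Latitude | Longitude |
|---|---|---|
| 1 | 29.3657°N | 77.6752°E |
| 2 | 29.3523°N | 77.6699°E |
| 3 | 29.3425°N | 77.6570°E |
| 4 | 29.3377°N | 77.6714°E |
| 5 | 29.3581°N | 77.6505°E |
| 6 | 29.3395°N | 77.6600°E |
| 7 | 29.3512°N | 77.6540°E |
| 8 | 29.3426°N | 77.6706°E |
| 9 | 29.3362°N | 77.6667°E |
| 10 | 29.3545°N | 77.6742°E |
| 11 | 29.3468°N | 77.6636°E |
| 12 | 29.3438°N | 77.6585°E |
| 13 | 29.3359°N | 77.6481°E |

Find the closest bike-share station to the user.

Distances from 29.3485°N, 77.6661°E:
1: √((0.0172·111.32)² + (0.0091·97.03)²) = √(3.666091 + 0.779641) = 2.1085 km
2: √((0.0038·111.32)² + (0.0038·97.03)²) = √(0.178943 + 0.135950) = 0.5612 km
3: √((-0.0060·111.32)² + (-0.0091·97.03)²) = √(0.446117 + 0.779641) = 1.1071 km
4: √((-0.0108·111.32)² + (0.0053·97.03)²) = √(1.445419 + 0.264462) = 1.3076 km
5: √((0.0096·111.32)² + (-0.0156·97.03)²) = √(1.142060 + 2.291191) = 1.8529 km
6: √((-0.0090·111.32)² + (-0.0061·97.03)²) = √(1.003764 + 0.350325) = 1.1637 km
7: √((0.0027·111.32)² + (-0.0121·97.03)²) = √(0.090339 + 1.378424) = 1.2119 km
8: √((-0.0059·111.32)² + (0.0045·97.03)²) = √(0.431370 + 0.190650) = 0.7887 km
9: √((-0.0123·111.32)² + (0.0006·97.03)²) = √(1.874807 + 0.003389) = 1.3705 km
10: √((0.0060·111.32)² + (0.0081·97.03)²) = √(0.446117 + 0.617706) = 1.0314 km
11: √((-0.0017·111.32)² + (-0.0025·97.03)²) = √(0.035813 + 0.058843) = 0.3077 km
12: √((-0.0047·111.32)² + (-0.0076·97.03)²) = √(0.273742 + 0.543800) = 0.9042 km
13: √((-0.0126·111.32)² + (-0.0180·97.03)²) = √(1.967377 + 3.050402) = 2.2400 km
Minimum: 11 at 0.3077 km.

11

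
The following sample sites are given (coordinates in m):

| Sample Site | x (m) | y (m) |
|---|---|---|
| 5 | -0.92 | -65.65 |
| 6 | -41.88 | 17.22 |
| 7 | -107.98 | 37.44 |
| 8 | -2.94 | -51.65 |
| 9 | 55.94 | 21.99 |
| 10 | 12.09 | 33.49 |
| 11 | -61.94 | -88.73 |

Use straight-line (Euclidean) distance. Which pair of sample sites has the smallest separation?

5 and 8

Pairwise distances:
5–6: 92.44 m
5–7: 148.63 m
5–8: 14.14 m
5–9: 104.47 m
5–10: 99.99 m
5–11: 65.24 m
6–7: 69.12 m
6–8: 79.12 m
6–9: 97.94 m
6–10: 56.37 m
6–11: 107.83 m
7–8: 137.73 m
7–9: 164.65 m
7–10: 120.13 m
7–11: 134.31 m
8–9: 94.29 m
8–10: 86.46 m
8–11: 69.68 m
9–10: 45.33 m
9–11: 161.72 m
10–11: 142.89 m
Closest pair: 5–8 at 14.14 m.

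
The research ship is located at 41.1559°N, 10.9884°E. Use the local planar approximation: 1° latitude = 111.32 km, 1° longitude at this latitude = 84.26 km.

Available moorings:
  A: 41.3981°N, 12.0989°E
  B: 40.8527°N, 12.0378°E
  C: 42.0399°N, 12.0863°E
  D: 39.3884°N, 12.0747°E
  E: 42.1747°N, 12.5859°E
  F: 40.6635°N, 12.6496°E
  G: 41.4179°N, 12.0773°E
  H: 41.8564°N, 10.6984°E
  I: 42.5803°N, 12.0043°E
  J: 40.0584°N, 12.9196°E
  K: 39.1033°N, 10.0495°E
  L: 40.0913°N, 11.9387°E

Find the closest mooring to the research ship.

H

Distances from 41.1559°N, 10.9884°E:
A: 97.3777 km
B: 94.6453 km
C: 135.0624 km
D: 217.0064 km
E: 176.0144 km
F: 150.3228 km
G: 96.2748 km
H: 81.7185 km
I: 180.1941 km
J: 203.4826 km
K: 241.8033 km
L: 143.0262 km
Minimum: H at 81.7185 km.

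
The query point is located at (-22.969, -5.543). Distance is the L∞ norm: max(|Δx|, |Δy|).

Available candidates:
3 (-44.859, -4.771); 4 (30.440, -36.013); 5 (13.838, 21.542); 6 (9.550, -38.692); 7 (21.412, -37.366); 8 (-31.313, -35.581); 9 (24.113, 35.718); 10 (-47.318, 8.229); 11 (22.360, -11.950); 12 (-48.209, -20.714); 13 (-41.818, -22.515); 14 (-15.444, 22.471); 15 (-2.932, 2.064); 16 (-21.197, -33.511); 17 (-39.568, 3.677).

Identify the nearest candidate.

17

Distances from (-22.969, -5.543):
3: 21.890
4: 53.409
5: 36.807
6: 33.149
7: 44.381
8: 30.038
9: 47.082
10: 24.349
11: 45.329
12: 25.240
13: 18.849
14: 28.014
15: 20.037
16: 27.968
17: 16.599
Minimum: 17 at 16.599.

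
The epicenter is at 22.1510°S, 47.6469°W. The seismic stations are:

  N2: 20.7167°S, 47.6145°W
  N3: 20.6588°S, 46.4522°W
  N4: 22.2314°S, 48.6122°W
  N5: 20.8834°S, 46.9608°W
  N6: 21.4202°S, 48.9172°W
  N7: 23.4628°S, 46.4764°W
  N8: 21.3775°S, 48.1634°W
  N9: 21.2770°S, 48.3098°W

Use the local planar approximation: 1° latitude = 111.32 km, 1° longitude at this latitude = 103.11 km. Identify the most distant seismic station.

Distances from 22.1510°S, 47.6469°W:
N2: √((1.4343·111.32)² + (0.0324·103.11)²) = √(25493.319692 + 11.160704) = 159.7012 km
N3: √((1.4922·111.32)² + (1.1947·103.11)²) = √(27593.098206 + 15174.671599) = 206.8037 km
N4: √((-0.0804·111.32)² + (-0.9653·103.11)²) = √(80.104791 + 9906.635546) = 99.9337 km
N5: √((1.2676·111.32)² + (0.6861·103.11)²) = √(19911.815356 + 5004.681135) = 157.8496 km
N6: √((0.7308·111.32)² + (-1.2703·103.11)²) = √(6618.254638 + 17155.926221) = 154.1888 km
N7: √((-1.3118·111.32)² + (1.1705·103.11)²) = √(21324.637067 + 14566.137652) = 189.4486 km
N8: √((0.7735·111.32)² + (-0.5165·103.11)²) = √(7414.246680 + 2836.235087) = 101.2447 km
N9: √((0.8740·111.32)² + (-0.6629·103.11)²) = √(9466.060168 + 4671.943820) = 118.9033 km
Maximum: N3 at 206.8037 km.

N3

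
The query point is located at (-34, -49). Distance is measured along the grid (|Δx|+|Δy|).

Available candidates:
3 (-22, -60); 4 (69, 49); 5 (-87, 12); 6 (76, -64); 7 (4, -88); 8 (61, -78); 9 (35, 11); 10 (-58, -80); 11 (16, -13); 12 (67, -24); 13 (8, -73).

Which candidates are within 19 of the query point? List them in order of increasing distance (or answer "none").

none

Distances from (-34, -49):
3: 23
4: 201
5: 114
6: 125
7: 77
8: 124
9: 129
10: 55
11: 86
12: 126
13: 66
Threshold 19: none within range.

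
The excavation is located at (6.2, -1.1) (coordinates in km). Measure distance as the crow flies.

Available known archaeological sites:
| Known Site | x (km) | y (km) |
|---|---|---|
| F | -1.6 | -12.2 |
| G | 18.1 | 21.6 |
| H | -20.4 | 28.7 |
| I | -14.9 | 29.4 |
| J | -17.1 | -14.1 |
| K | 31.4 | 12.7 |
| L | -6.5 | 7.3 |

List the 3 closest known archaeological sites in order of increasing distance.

F, L, G

Distances from (6.2, -1.1):
F: √((-7.8)² + (-11.1)²) = √(60.840 + 123.210) = 13.6 km
G: √((11.9)² + (22.7)²) = √(141.610 + 515.290) = 25.6 km
H: √((-26.6)² + (29.8)²) = √(707.560 + 888.040) = 39.9 km
I: √((-21.1)² + (30.5)²) = √(445.210 + 930.250) = 37.1 km
J: √((-23.3)² + (-13.0)²) = √(542.890 + 169.000) = 26.7 km
K: √((25.2)² + (13.8)²) = √(635.040 + 190.440) = 28.7 km
L: √((-12.7)² + (8.4)²) = √(161.290 + 70.560) = 15.2 km
Sorted: F (13.6 km) < L (15.2 km) < G (25.6 km) < J (26.7 km) < K (28.7 km) < …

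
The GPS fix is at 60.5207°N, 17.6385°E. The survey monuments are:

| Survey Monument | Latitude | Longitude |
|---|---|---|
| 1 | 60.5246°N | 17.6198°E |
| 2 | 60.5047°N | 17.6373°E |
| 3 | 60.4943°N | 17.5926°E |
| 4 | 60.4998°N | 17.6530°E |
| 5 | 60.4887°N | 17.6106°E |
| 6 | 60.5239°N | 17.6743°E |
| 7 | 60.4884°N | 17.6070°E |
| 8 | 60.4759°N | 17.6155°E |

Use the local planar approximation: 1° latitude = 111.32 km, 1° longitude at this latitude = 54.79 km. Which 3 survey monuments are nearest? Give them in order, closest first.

1, 2, 6

Distances from 60.5207°N, 17.6385°E:
1: 1.1128 km
2: 1.7823 km
3: 3.8680 km
4: 2.4585 km
5: 3.8764 km
6: 1.9936 km
7: 3.9884 km
8: 5.1439 km
Sorted: 1 (1.1128 km) < 2 (1.7823 km) < 6 (1.9936 km) < 4 (2.4585 km) < 3 (3.8680 km) < …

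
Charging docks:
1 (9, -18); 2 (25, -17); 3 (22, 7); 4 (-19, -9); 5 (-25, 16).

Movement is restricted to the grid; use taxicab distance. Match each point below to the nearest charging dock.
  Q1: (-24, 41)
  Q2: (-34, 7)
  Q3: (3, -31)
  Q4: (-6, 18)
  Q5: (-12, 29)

Q1 at (-24, 41):
  1: |33| + |-59| = 33 + 59 = 92
  2: |49| + |-58| = 49 + 58 = 107
  3: |46| + |-34| = 46 + 34 = 80
  4: |5| + |-50| = 5 + 50 = 55
  5: |-1| + |-25| = 1 + 25 = 26
  → nearest: 5 (26)
Q2 at (-34, 7):
  1: |43| + |-25| = 43 + 25 = 68
  2: |59| + |-24| = 59 + 24 = 83
  3: |56| + |0| = 56 + 0 = 56
  4: |15| + |-16| = 15 + 16 = 31
  5: |9| + |9| = 9 + 9 = 18
  → nearest: 5 (18)
Q3 at (3, -31):
  1: |6| + |13| = 6 + 13 = 19
  2: |22| + |14| = 22 + 14 = 36
  3: |19| + |38| = 19 + 38 = 57
  4: |-22| + |22| = 22 + 22 = 44
  5: |-28| + |47| = 28 + 47 = 75
  → nearest: 1 (19)
Q4 at (-6, 18):
  1: |15| + |-36| = 15 + 36 = 51
  2: |31| + |-35| = 31 + 35 = 66
  3: |28| + |-11| = 28 + 11 = 39
  4: |-13| + |-27| = 13 + 27 = 40
  5: |-19| + |-2| = 19 + 2 = 21
  → nearest: 5 (21)
Q5 at (-12, 29):
  1: |21| + |-47| = 21 + 47 = 68
  2: |37| + |-46| = 37 + 46 = 83
  3: |34| + |-22| = 34 + 22 = 56
  4: |-7| + |-38| = 7 + 38 = 45
  5: |-13| + |-13| = 13 + 13 = 26
  → nearest: 5 (26)

Q1→5; Q2→5; Q3→1; Q4→5; Q5→5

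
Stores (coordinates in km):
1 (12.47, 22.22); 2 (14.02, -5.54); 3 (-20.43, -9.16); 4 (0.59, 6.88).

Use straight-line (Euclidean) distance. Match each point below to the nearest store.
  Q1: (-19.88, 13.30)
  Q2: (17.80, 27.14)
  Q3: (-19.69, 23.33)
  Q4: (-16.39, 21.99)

Q1 at (-19.88, 13.30):
  1: 33.56 km
  2: 38.78 km
  3: 22.47 km
  4: 21.45 km
  → nearest: 4 (21.45 km)
Q2 at (17.80, 27.14):
  1: 7.25 km
  2: 32.90 km
  3: 52.72 km
  4: 26.58 km
  → nearest: 1 (7.25 km)
Q3 at (-19.69, 23.33):
  1: 32.18 km
  2: 44.38 km
  3: 32.50 km
  4: 26.11 km
  → nearest: 4 (26.11 km)
Q4 at (-16.39, 21.99):
  1: 28.86 km
  2: 41.02 km
  3: 31.41 km
  4: 22.73 km
  → nearest: 4 (22.73 km)

Q1→4; Q2→1; Q3→4; Q4→4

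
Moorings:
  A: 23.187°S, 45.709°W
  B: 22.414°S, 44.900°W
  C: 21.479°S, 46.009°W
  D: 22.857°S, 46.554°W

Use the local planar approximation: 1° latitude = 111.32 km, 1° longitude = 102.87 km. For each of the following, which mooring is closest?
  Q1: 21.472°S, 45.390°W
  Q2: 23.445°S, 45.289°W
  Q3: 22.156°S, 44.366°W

Q1 at 21.472°S, 45.390°W:
  A: √((-1.715·111.32)² + (-0.319·102.87)²) = √(36448.07903 + 1076.85901) = 193.714 km
  B: √((-0.942·111.32)² + (0.490·102.87)²) = √(10996.34105 + 2540.79508) = 116.349 km
  C: √((-0.007·111.32)² + (-0.619·102.87)²) = √(0.60721 + 4054.70047) = 63.681 km
  D: √((-1.385·111.32)² + (-1.164·102.87)²) = √(23770.91736 + 14337.83045) = 195.215 km
  → nearest: C (63.681 km)
Q2 at 23.445°S, 45.289°W:
  A: √((0.258·111.32)² + (-0.420·102.87)²) = √(824.87057 + 1866.70659) = 51.880 km
  B: √((1.031·111.32)² + (0.389·102.87)²) = √(13172.36408 + 1601.31467) = 121.547 km
  C: √((1.966·111.32)² + (-0.720·102.87)²) = √(47897.56355 + 5485.83161) = 231.048 km
  D: √((0.588·111.32)² + (-1.265·102.87)²) = √(4284.50888 + 16933.96004) = 145.666 km
  → nearest: A (51.880 km)
Q3 at 22.156°S, 44.366°W:
  A: √((-1.031·111.32)² + (-1.343·102.87)²) = √(13172.36408 + 19086.64100) = 179.608 km
  B: √((-0.258·111.32)² + (-0.534·102.87)²) = √(824.87057 + 3017.58835) = 61.988 km
  C: √((0.677·111.32)² + (-1.643·102.87)²) = √(5679.67823 + 28566.20882) = 185.056 km
  D: √((-0.701·111.32)² + (-2.188·102.87)²) = √(6089.51117 + 50660.80833) = 238.223 km
  → nearest: B (61.988 km)

Q1→C; Q2→A; Q3→B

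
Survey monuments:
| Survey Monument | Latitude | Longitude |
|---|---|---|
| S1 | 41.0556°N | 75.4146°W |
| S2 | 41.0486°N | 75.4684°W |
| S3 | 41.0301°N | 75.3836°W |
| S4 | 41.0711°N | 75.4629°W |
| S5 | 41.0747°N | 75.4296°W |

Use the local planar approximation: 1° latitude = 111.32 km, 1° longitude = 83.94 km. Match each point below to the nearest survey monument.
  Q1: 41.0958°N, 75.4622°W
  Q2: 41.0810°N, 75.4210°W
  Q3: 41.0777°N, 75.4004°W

Q1→S4; Q2→S5; Q3→S5

Q1 at 41.0958°N, 75.4622°W:
  S1: √((-0.0402·111.32)² + (0.0476·83.94)²) = √(20.026198 + 15.964372) = 5.9992 km
  S2: √((-0.0472·111.32)² + (-0.0062·83.94)²) = √(27.607711 + 0.270845) = 5.2800 km
  S3: √((-0.0657·111.32)² + (0.0786·83.94)²) = √(53.490559 + 43.529434) = 9.8499 km
  S4: √((-0.0247·111.32)² + (-0.0007·83.94)²) = √(7.560322 + 0.003453) = 2.7502 km
  S5: √((-0.0211·111.32)² + (0.0326·83.94)²) = √(5.517106 + 7.488126) = 3.6063 km
  → nearest: S4 (2.7502 km)
Q2 at 41.0810°N, 75.4210°W:
  S1: √((-0.0254·111.32)² + (0.0064·83.94)²) = √(7.994915 + 0.288601) = 2.8781 km
  S2: √((-0.0324·111.32)² + (-0.0474·83.94)²) = √(13.008775 + 15.830499) = 5.3702 km
  S3: √((-0.0509·111.32)² + (0.0374·83.94)²) = √(32.105686 + 9.855556) = 6.4777 km
  S4: √((-0.0099·111.32)² + (-0.0419·83.94)²) = √(1.214554 + 12.369894) = 3.6857 km
  S5: √((-0.0063·111.32)² + (-0.0086·83.94)²) = √(0.491844 + 0.521117) = 1.0065 km
  → nearest: S5 (1.0065 km)
Q3 at 41.0777°N, 75.4004°W:
  S1: √((-0.0221·111.32)² + (-0.0142·83.94)²) = √(6.052446 + 1.420740) = 2.7337 km
  S2: √((-0.0291·111.32)² + (-0.0680·83.94)²) = √(10.493790 + 32.580351) = 6.5631 km
  S3: √((-0.0476·111.32)² + (0.0168·83.94)²) = √(28.077621 + 1.988641) = 5.4833 km
  S4: √((-0.0066·111.32)² + (-0.0625·83.94)²) = √(0.539802 + 27.523139) = 5.2974 km
  S5: √((-0.0030·111.32)² + (-0.0292·83.94)²) = √(0.111529 + 6.007636) = 2.4737 km
  → nearest: S5 (2.4737 km)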